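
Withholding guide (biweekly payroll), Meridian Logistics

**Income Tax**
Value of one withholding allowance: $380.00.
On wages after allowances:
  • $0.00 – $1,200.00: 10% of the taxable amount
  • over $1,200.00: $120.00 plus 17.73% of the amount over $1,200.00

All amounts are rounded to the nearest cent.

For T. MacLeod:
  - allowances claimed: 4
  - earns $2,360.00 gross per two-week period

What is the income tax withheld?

Income Tax: taxable = $2,360.00 − 4×$380.00 = $840.00
  10% × $840.00 = $84.00

$84.00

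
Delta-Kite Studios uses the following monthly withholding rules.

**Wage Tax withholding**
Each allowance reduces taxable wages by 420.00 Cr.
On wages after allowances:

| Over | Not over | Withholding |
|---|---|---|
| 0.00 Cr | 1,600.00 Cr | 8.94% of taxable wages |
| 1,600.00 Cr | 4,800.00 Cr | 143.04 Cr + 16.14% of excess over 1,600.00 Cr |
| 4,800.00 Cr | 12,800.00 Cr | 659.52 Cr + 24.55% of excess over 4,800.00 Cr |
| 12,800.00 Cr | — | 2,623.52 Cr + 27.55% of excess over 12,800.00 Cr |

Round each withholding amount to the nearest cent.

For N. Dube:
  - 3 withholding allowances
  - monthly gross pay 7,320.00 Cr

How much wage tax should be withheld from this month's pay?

968.85 Cr

Wage Tax: taxable = 7,320.00 Cr − 3×420.00 Cr = 6,060.00 Cr
  659.52 Cr + 24.55% × (6,060.00 Cr − 4,800.00 Cr) = 659.52 Cr + 24.55% × 1,260.00 Cr = 968.85 Cr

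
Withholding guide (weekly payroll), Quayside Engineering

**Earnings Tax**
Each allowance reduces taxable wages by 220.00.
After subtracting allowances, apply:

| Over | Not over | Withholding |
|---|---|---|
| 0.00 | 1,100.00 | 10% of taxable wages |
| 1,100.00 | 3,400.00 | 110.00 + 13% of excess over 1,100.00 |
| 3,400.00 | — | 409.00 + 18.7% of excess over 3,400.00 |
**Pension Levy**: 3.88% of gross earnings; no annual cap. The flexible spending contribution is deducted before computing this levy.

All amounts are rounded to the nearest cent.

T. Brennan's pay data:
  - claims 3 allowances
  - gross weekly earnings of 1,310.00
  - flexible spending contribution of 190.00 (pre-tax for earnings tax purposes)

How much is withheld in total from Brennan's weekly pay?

89.46

Earnings Tax: taxable = 1,310.00 − 190.00 − 3×220.00 = 460.00
  10% × 460.00 = 46.00
Pension Levy: 3.88% × 1,120.00 = 43.46
Total: 46.00 + 43.46 = 89.46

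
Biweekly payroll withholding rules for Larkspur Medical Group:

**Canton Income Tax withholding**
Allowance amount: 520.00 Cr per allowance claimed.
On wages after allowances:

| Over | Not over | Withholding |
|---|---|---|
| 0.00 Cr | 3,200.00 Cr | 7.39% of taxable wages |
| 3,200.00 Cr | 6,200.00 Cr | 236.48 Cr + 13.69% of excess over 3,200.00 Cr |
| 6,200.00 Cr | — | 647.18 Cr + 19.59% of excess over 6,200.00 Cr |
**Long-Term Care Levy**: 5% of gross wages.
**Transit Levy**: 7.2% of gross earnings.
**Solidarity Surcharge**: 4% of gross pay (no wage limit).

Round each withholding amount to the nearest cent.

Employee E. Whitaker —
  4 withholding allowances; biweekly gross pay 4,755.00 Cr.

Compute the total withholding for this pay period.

967.99 Cr

Canton Income Tax: taxable = 4,755.00 Cr − 4×520.00 Cr = 2,675.00 Cr
  7.39% × 2,675.00 Cr = 197.68 Cr
Long-Term Care Levy: 5% × 4,755.00 Cr = 237.75 Cr
Transit Levy: 7.2% × 4,755.00 Cr = 342.36 Cr
Solidarity Surcharge: 4% × 4,755.00 Cr = 190.20 Cr
Total: 197.68 Cr + 237.75 Cr + 342.36 Cr + 190.20 Cr = 967.99 Cr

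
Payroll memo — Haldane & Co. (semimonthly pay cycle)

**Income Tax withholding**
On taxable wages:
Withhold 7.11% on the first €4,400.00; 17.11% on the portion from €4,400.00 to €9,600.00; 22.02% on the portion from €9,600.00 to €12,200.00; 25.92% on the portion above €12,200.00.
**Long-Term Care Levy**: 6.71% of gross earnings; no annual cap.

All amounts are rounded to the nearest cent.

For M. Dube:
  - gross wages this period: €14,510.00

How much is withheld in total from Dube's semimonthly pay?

Income Tax: taxable = €14,510.00
  €1,775.08 + 25.92% × (€14,510.00 − €12,200.00) = €1,775.08 + 25.92% × €2,310.00 = €2,373.83
Long-Term Care Levy: 6.71% × €14,510.00 = €973.62
Total: €2,373.83 + €973.62 = €3,347.45

€3,347.45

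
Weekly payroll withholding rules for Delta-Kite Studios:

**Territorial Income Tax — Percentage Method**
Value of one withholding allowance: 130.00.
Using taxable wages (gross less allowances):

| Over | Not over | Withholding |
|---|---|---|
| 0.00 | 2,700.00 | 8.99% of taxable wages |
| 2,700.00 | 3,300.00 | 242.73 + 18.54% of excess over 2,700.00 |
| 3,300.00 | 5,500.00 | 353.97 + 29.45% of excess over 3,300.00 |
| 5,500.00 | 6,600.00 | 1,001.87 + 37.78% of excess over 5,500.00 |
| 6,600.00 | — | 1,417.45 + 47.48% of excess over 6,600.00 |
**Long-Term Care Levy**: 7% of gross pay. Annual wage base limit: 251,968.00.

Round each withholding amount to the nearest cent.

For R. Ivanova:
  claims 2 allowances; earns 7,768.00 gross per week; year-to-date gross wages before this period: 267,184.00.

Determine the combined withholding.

Territorial Income Tax: taxable = 7,768.00 − 2×130.00 = 7,508.00
  1,417.45 + 47.48% × (7,508.00 − 6,600.00) = 1,417.45 + 47.48% × 908.00 = 1,848.57
Long-Term Care Levy: YTD 267,184.00 ≥ cap 251,968.00 → 0.00
Total: 1,848.57 + 0.00 = 1,848.57

1,848.57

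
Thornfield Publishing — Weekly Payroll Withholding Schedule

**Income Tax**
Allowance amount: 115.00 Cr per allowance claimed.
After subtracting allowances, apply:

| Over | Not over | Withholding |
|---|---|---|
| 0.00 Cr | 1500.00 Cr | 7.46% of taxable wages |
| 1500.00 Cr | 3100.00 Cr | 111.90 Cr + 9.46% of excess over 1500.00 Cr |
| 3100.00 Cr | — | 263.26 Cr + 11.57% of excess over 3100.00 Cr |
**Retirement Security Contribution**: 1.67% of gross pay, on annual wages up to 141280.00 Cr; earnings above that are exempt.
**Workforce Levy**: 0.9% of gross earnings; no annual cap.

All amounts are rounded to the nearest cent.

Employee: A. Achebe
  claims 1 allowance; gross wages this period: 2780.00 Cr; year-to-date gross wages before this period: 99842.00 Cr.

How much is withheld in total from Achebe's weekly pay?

Income Tax: taxable = 2780.00 Cr − 1×115.00 Cr = 2665.00 Cr
  111.90 Cr + 9.46% × (2665.00 Cr − 1500.00 Cr) = 111.90 Cr + 9.46% × 1165.00 Cr = 222.11 Cr
Retirement Security Contribution: 1.67% × 2780.00 Cr = 46.43 Cr
Workforce Levy: 0.9% × 2780.00 Cr = 25.02 Cr
Total: 222.11 Cr + 46.43 Cr + 25.02 Cr = 293.56 Cr

293.56 Cr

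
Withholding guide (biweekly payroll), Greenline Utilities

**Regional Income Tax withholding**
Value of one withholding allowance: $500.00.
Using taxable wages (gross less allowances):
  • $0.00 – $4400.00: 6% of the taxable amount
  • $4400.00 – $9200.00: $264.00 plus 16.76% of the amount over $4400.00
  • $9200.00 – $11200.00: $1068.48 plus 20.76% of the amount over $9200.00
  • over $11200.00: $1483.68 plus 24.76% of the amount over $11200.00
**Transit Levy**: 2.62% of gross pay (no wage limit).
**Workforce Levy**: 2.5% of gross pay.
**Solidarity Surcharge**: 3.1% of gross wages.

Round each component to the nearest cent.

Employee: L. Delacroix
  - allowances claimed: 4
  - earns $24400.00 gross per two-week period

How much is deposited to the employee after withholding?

$18137.52

Regional Income Tax: taxable = $24400.00 − 4×$500.00 = $22400.00
  $1483.68 + 24.76% × ($22400.00 − $11200.00) = $1483.68 + 24.76% × $11200.00 = $4256.80
Transit Levy: 2.62% × $24400.00 = $639.28
Workforce Levy: 2.5% × $24400.00 = $610.00
Solidarity Surcharge: 3.1% × $24400.00 = $756.40
Total withheld: $4256.80 + $639.28 + $610.00 + $756.40 = $6262.48
Net pay: $24400.00 − $6262.48 = $18137.52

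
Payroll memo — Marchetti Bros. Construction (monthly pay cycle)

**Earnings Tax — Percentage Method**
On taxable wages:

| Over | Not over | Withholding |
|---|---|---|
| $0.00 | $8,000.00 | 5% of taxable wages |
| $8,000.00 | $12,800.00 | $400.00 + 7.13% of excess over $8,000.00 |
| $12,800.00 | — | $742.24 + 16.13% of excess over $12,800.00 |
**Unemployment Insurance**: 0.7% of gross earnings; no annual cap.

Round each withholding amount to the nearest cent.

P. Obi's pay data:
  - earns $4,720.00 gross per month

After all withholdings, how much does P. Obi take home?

Earnings Tax: taxable = $4,720.00
  5% × $4,720.00 = $236.00
Unemployment Insurance: 0.7% × $4,720.00 = $33.04
Total withheld: $236.00 + $33.04 = $269.04
Net pay: $4,720.00 − $269.04 = $4,450.96

$4,450.96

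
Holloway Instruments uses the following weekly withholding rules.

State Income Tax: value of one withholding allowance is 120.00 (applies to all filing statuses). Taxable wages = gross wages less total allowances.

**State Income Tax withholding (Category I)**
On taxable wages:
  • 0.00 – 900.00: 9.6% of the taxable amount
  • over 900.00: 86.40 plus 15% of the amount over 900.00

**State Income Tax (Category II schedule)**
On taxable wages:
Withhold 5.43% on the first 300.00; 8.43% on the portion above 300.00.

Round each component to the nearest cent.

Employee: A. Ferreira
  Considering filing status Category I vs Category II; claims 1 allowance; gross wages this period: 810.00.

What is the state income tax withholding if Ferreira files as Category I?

66.24

State Income Tax (Category I): taxable = 810.00 − 1×120.00 = 690.00
  9.6% × 690.00 = 66.24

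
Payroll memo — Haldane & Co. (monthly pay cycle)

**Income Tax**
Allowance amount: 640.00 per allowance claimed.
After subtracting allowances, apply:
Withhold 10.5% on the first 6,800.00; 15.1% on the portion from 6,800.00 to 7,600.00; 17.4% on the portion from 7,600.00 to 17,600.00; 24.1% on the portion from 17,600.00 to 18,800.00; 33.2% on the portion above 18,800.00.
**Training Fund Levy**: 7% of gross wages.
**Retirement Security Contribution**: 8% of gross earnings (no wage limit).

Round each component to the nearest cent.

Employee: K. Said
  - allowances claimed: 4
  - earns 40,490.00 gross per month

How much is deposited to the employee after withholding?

25,201.34

Income Tax: taxable = 40,490.00 − 4×640.00 = 37,930.00
  2,864.00 + 33.2% × (37,930.00 − 18,800.00) = 2,864.00 + 33.2% × 19,130.00 = 9,215.16
Training Fund Levy: 7% × 40,490.00 = 2,834.30
Retirement Security Contribution: 8% × 40,490.00 = 3,239.20
Total withheld: 9,215.16 + 2,834.30 + 3,239.20 = 15,288.66
Net pay: 40,490.00 − 15,288.66 = 25,201.34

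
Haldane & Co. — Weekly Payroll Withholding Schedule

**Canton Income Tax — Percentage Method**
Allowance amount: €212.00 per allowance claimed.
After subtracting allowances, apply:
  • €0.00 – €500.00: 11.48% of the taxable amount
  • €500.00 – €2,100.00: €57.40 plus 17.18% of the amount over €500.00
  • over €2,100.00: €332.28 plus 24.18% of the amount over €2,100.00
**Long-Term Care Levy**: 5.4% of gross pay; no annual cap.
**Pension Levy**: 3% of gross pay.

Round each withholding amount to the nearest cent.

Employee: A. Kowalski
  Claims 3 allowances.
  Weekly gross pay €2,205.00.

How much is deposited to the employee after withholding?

€1,778.73

Canton Income Tax: taxable = €2,205.00 − 3×€212.00 = €1,569.00
  €57.40 + 17.18% × (€1,569.00 − €500.00) = €57.40 + 17.18% × €1,069.00 = €241.05
Long-Term Care Levy: 5.4% × €2,205.00 = €119.07
Pension Levy: 3% × €2,205.00 = €66.15
Total withheld: €241.05 + €119.07 + €66.15 = €426.27
Net pay: €2,205.00 − €426.27 = €1,778.73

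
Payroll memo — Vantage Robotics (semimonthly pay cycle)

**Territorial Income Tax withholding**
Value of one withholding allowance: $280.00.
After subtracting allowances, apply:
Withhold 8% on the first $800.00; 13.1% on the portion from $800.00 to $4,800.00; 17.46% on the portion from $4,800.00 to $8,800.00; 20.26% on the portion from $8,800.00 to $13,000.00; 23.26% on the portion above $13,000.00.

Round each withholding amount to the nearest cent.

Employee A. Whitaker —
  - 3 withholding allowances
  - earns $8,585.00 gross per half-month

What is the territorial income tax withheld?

$1,102.20

Territorial Income Tax: taxable = $8,585.00 − 3×$280.00 = $7,745.00
  $588.00 + 17.46% × ($7,745.00 − $4,800.00) = $588.00 + 17.46% × $2,945.00 = $1,102.20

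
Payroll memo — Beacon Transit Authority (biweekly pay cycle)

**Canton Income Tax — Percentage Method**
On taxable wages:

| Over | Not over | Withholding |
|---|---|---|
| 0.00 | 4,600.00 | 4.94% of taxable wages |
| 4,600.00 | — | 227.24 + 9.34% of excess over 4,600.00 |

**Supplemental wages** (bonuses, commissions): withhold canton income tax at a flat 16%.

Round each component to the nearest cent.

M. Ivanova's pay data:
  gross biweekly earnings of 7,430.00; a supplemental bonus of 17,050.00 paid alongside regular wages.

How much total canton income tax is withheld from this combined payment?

3,219.56

Canton Income Tax: taxable = 7,430.00
  227.24 + 9.34% × (7,430.00 − 4,600.00) = 227.24 + 9.34% × 2,830.00 = 491.56
Supplemental (16% flat on bonus): 16% × 17,050.00 = 2,728.00
Total canton income tax: 491.56 + 2,728.00 = 3,219.56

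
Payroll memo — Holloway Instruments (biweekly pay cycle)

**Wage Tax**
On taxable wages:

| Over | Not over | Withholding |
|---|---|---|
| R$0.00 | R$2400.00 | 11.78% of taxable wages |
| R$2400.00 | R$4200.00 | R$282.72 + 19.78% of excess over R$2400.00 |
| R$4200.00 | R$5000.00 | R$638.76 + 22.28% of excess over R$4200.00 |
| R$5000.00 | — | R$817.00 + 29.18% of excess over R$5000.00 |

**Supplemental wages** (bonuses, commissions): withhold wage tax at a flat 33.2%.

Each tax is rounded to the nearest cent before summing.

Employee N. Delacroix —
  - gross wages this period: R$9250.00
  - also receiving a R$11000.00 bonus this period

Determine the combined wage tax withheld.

Wage Tax: taxable = R$9250.00
  R$817.00 + 29.18% × (R$9250.00 − R$5000.00) = R$817.00 + 29.18% × R$4250.00 = R$2057.15
Supplemental (33.2% flat on bonus): 33.2% × R$11000.00 = R$3652.00
Total wage tax: R$2057.15 + R$3652.00 = R$5709.15

R$5709.15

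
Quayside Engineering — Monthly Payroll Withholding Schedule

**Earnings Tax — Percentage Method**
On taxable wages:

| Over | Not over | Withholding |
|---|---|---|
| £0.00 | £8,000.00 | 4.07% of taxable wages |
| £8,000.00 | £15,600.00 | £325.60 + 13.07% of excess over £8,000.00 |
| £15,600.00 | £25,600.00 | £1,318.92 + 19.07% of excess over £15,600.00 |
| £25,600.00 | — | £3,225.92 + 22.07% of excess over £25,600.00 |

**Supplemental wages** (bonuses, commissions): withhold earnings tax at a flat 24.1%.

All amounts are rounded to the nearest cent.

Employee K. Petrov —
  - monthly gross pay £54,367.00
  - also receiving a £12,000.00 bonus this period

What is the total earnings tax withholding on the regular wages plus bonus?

£12,466.80

Earnings Tax: taxable = £54,367.00
  £3,225.92 + 22.07% × (£54,367.00 − £25,600.00) = £3,225.92 + 22.07% × £28,767.00 = £9,574.80
Supplemental (24.1% flat on bonus): 24.1% × £12,000.00 = £2,892.00
Total earnings tax: £9,574.80 + £2,892.00 = £12,466.80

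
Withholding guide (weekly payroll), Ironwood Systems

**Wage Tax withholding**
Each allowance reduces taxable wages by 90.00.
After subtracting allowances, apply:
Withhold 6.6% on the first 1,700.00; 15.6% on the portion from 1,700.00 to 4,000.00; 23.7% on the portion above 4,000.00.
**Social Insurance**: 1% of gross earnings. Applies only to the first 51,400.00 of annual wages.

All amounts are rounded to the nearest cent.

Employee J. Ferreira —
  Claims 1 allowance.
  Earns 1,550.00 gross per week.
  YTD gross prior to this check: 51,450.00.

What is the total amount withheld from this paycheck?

96.36

Wage Tax: taxable = 1,550.00 − 1×90.00 = 1,460.00
  6.6% × 1,460.00 = 96.36
Social Insurance: YTD 51,450.00 ≥ cap 51,400.00 → 0.00
Total: 96.36 + 0.00 = 96.36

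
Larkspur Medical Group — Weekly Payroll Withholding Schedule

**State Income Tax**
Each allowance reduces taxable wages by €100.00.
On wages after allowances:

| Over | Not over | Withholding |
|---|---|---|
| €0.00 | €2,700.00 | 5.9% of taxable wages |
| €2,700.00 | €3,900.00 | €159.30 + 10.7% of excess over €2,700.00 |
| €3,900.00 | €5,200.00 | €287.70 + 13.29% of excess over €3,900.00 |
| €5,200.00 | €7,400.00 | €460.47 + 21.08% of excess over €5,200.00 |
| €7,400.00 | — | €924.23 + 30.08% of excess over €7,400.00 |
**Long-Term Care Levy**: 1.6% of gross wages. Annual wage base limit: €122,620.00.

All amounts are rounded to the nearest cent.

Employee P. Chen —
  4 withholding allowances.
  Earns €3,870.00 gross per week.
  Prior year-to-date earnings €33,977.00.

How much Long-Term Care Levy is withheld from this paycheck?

Long-Term Care Levy: 1.6% × €3,870.00 = €61.92

€61.92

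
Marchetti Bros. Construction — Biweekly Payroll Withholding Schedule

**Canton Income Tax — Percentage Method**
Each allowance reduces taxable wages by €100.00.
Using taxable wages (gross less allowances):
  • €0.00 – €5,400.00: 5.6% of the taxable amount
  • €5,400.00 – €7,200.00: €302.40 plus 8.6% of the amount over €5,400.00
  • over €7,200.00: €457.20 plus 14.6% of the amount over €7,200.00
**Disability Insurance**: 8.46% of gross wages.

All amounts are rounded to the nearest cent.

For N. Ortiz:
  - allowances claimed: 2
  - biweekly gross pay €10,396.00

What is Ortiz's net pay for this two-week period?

Canton Income Tax: taxable = €10,396.00 − 2×€100.00 = €10,196.00
  €457.20 + 14.6% × (€10,196.00 − €7,200.00) = €457.20 + 14.6% × €2,996.00 = €894.62
Disability Insurance: 8.46% × €10,396.00 = €879.50
Total withheld: €894.62 + €879.50 = €1,774.12
Net pay: €10,396.00 − €1,774.12 = €8,621.88

€8,621.88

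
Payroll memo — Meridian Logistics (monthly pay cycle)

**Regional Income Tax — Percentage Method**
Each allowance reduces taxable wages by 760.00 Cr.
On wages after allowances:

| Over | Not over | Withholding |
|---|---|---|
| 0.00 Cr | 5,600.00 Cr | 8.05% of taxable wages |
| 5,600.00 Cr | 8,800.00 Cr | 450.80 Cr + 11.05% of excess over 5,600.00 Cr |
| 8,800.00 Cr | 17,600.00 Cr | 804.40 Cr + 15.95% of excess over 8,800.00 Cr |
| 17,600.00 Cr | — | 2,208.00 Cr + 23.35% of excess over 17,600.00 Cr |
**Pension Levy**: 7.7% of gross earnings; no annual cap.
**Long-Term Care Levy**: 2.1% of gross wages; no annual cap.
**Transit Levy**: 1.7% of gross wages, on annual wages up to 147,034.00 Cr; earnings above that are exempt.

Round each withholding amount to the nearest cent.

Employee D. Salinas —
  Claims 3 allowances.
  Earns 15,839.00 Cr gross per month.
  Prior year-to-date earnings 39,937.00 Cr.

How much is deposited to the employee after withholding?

Regional Income Tax: taxable = 15,839.00 Cr − 3×760.00 Cr = 13,559.00 Cr
  804.40 Cr + 15.95% × (13,559.00 Cr − 8,800.00 Cr) = 804.40 Cr + 15.95% × 4,759.00 Cr = 1,563.46 Cr
Pension Levy: 7.7% × 15,839.00 Cr = 1,219.60 Cr
Long-Term Care Levy: 2.1% × 15,839.00 Cr = 332.62 Cr
Transit Levy: 1.7% × 15,839.00 Cr = 269.26 Cr
Total withheld: 1,563.46 Cr + 1,219.60 Cr + 332.62 Cr + 269.26 Cr = 3,384.94 Cr
Net pay: 15,839.00 Cr − 3,384.94 Cr = 12,454.06 Cr

12,454.06 Cr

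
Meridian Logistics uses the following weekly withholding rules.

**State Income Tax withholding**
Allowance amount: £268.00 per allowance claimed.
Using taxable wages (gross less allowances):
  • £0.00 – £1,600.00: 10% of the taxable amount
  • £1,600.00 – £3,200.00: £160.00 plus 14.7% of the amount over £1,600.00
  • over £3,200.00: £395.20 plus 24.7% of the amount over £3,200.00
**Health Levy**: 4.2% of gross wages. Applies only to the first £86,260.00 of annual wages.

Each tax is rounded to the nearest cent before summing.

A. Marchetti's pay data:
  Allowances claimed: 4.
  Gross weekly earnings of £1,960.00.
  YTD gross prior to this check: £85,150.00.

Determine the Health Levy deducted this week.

Health Levy: cap £86,260.00 − YTD £85,150.00 = £1,110.00 subject; 4.2% × £1,110.00 = £46.62

£46.62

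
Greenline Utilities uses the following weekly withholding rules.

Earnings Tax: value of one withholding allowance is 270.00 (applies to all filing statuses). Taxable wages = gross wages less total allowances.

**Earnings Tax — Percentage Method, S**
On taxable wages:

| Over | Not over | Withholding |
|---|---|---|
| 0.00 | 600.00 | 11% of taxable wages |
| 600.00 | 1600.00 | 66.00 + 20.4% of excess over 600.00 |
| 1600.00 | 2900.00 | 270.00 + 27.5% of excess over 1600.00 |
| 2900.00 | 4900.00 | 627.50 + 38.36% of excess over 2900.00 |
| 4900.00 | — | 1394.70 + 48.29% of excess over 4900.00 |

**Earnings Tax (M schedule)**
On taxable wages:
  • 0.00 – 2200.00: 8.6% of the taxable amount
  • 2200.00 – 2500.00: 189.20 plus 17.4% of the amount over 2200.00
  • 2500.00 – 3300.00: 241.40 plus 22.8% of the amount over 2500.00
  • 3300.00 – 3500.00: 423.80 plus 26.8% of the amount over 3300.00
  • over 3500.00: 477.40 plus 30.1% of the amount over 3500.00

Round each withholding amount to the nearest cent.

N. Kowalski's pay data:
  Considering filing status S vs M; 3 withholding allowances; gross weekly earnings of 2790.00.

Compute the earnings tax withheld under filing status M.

Earnings Tax (M): taxable = 2790.00 − 3×270.00 = 1980.00
  8.6% × 1980.00 = 170.28

170.28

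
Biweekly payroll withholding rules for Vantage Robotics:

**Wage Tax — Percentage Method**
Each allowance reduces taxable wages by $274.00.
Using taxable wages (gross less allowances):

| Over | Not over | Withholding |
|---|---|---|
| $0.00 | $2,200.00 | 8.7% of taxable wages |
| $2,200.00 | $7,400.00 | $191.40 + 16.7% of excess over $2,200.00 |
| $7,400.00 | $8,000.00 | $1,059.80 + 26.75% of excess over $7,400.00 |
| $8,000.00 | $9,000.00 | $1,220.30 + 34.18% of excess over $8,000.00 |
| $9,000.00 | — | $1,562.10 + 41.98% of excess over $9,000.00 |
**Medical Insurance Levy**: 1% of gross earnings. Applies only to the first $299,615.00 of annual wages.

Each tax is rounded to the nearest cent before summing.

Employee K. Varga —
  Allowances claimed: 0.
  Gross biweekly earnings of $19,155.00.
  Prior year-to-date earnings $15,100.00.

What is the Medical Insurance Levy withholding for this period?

Medical Insurance Levy: 1% × $19,155.00 = $191.55

$191.55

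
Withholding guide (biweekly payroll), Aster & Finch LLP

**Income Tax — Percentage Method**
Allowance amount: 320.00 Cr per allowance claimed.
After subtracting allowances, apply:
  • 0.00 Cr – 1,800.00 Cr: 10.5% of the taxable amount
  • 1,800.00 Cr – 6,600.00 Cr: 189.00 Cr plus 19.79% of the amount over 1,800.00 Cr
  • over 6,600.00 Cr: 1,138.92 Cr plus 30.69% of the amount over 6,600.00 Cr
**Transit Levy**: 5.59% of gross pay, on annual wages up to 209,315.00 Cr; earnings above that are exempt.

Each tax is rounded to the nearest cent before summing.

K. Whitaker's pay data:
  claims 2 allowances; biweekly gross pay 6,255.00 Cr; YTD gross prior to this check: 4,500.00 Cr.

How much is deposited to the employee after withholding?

4,961.36 Cr

Income Tax: taxable = 6,255.00 Cr − 2×320.00 Cr = 5,615.00 Cr
  189.00 Cr + 19.79% × (5,615.00 Cr − 1,800.00 Cr) = 189.00 Cr + 19.79% × 3,815.00 Cr = 943.99 Cr
Transit Levy: 5.59% × 6,255.00 Cr = 349.65 Cr
Total withheld: 943.99 Cr + 349.65 Cr = 1,293.64 Cr
Net pay: 6,255.00 Cr − 1,293.64 Cr = 4,961.36 Cr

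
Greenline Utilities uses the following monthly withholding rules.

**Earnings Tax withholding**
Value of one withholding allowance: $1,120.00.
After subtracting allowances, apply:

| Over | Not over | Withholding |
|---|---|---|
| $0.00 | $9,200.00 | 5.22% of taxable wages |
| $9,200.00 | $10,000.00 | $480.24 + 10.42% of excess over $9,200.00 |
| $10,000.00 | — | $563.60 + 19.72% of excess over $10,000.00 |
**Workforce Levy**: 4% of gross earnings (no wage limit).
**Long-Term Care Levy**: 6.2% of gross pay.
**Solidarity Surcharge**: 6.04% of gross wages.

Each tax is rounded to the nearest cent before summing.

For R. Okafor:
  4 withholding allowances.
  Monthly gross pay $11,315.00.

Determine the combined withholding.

$2,194.35

Earnings Tax: taxable = $11,315.00 − 4×$1,120.00 = $6,835.00
  5.22% × $6,835.00 = $356.79
Workforce Levy: 4% × $11,315.00 = $452.60
Long-Term Care Levy: 6.2% × $11,315.00 = $701.53
Solidarity Surcharge: 6.04% × $11,315.00 = $683.43
Total: $356.79 + $452.60 + $701.53 + $683.43 = $2,194.35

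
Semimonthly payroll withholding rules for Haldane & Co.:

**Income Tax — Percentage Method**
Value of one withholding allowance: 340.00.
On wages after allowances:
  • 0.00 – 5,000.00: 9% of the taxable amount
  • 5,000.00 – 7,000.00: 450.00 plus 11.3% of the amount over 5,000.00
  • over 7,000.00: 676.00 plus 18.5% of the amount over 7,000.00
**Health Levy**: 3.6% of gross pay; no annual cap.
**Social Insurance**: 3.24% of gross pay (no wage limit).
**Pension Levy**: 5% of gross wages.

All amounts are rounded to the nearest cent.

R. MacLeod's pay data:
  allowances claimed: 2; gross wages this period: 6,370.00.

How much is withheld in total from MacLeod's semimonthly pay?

Income Tax: taxable = 6,370.00 − 2×340.00 = 5,690.00
  450.00 + 11.3% × (5,690.00 − 5,000.00) = 450.00 + 11.3% × 690.00 = 527.97
Health Levy: 3.6% × 6,370.00 = 229.32
Social Insurance: 3.24% × 6,370.00 = 206.39
Pension Levy: 5% × 6,370.00 = 318.50
Total: 527.97 + 229.32 + 206.39 + 318.50 = 1,282.18

1,282.18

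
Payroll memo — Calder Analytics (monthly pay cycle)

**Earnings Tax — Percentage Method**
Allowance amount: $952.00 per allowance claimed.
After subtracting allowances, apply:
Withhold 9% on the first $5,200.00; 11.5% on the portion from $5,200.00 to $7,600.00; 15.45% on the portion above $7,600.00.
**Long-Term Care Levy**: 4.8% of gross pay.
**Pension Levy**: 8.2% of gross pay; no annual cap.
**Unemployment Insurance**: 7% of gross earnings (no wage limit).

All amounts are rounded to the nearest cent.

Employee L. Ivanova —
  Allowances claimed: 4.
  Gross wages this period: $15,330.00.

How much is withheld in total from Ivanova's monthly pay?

$4,415.95

Earnings Tax: taxable = $15,330.00 − 4×$952.00 = $11,522.00
  $744.00 + 15.45% × ($11,522.00 − $7,600.00) = $744.00 + 15.45% × $3,922.00 = $1,349.95
Long-Term Care Levy: 4.8% × $15,330.00 = $735.84
Pension Levy: 8.2% × $15,330.00 = $1,257.06
Unemployment Insurance: 7% × $15,330.00 = $1,073.10
Total: $1,349.95 + $735.84 + $1,257.06 + $1,073.10 = $4,415.95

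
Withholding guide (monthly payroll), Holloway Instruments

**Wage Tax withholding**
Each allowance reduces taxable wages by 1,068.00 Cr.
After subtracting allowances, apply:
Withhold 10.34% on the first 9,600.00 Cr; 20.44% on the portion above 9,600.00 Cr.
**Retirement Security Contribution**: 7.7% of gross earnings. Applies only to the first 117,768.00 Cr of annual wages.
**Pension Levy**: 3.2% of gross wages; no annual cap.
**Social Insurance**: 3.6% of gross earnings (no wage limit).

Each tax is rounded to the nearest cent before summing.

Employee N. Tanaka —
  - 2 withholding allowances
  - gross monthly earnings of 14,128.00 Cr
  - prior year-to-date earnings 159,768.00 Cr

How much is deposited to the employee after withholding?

11,685.73 Cr

Wage Tax: taxable = 14,128.00 Cr − 2×1,068.00 Cr = 11,992.00 Cr
  992.64 Cr + 20.44% × (11,992.00 Cr − 9,600.00 Cr) = 992.64 Cr + 20.44% × 2,392.00 Cr = 1,481.56 Cr
Retirement Security Contribution: YTD 159,768.00 Cr ≥ cap 117,768.00 Cr → 0.00 Cr
Pension Levy: 3.2% × 14,128.00 Cr = 452.10 Cr
Social Insurance: 3.6% × 14,128.00 Cr = 508.61 Cr
Total withheld: 1,481.56 Cr + 0.00 Cr + 452.10 Cr + 508.61 Cr = 2,442.27 Cr
Net pay: 14,128.00 Cr − 2,442.27 Cr = 11,685.73 Cr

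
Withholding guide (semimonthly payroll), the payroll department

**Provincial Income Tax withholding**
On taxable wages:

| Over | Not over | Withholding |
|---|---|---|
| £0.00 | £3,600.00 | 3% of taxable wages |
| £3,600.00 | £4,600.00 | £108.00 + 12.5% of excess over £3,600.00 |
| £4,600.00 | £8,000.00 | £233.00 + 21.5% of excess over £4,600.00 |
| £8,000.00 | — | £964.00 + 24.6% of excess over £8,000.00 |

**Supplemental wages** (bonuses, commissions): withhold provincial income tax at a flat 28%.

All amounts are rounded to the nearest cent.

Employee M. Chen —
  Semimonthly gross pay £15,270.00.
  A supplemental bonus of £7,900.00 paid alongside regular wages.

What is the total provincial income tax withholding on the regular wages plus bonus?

£4,964.42

Provincial Income Tax: taxable = £15,270.00
  £964.00 + 24.6% × (£15,270.00 − £8,000.00) = £964.00 + 24.6% × £7,270.00 = £2,752.42
Supplemental (28% flat on bonus): 28% × £7,900.00 = £2,212.00
Total provincial income tax: £2,752.42 + £2,212.00 = £4,964.42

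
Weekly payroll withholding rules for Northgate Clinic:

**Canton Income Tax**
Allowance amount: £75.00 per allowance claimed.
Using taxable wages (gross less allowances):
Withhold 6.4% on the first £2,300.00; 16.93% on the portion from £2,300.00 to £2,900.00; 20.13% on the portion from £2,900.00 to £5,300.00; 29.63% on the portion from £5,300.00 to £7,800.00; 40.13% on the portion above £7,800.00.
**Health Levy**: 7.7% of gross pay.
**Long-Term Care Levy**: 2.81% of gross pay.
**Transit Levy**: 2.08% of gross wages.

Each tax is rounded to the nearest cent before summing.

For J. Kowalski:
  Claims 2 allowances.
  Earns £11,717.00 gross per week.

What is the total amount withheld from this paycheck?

£4,459.52

Canton Income Tax: taxable = £11,717.00 − 2×£75.00 = £11,567.00
  £1,472.65 + 40.13% × (£11,567.00 − £7,800.00) = £1,472.65 + 40.13% × £3,767.00 = £2,984.35
Health Levy: 7.7% × £11,717.00 = £902.21
Long-Term Care Levy: 2.81% × £11,717.00 = £329.25
Transit Levy: 2.08% × £11,717.00 = £243.71
Total: £2,984.35 + £902.21 + £329.25 + £243.71 = £4,459.52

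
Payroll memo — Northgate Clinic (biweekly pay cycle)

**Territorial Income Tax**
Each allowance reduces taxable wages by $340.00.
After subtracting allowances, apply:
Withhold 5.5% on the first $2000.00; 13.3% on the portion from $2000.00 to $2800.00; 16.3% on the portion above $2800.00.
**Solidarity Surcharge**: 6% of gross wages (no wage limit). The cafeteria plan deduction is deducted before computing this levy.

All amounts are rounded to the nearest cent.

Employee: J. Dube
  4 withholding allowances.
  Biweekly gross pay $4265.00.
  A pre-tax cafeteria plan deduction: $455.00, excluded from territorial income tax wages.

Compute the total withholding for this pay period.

Territorial Income Tax: taxable = $4265.00 − $455.00 − 4×$340.00 = $2450.00
  $110.00 + 13.3% × ($2450.00 − $2000.00) = $110.00 + 13.3% × $450.00 = $169.85
Solidarity Surcharge: 6% × $3810.00 = $228.60
Total: $169.85 + $228.60 = $398.45

$398.45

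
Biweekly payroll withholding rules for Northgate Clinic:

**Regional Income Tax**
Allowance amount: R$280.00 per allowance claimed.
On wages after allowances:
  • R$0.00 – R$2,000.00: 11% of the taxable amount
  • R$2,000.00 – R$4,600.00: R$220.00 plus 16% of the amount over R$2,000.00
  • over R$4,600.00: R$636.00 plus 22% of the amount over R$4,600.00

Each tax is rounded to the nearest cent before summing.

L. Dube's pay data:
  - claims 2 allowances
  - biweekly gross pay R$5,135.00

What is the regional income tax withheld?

R$632.00

Regional Income Tax: taxable = R$5,135.00 − 2×R$280.00 = R$4,575.00
  R$220.00 + 16% × (R$4,575.00 − R$2,000.00) = R$220.00 + 16% × R$2,575.00 = R$632.00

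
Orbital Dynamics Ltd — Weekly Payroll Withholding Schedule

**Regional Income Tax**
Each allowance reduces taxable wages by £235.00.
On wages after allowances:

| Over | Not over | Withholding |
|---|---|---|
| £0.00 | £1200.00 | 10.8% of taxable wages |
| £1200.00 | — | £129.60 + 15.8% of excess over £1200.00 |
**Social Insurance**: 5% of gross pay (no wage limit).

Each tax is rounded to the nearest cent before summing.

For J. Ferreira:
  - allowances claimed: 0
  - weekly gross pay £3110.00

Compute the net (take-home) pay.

Regional Income Tax: taxable = £3110.00
  £129.60 + 15.8% × (£3110.00 − £1200.00) = £129.60 + 15.8% × £1910.00 = £431.38
Social Insurance: 5% × £3110.00 = £155.50
Total withheld: £431.38 + £155.50 = £586.88
Net pay: £3110.00 − £586.88 = £2523.12

£2523.12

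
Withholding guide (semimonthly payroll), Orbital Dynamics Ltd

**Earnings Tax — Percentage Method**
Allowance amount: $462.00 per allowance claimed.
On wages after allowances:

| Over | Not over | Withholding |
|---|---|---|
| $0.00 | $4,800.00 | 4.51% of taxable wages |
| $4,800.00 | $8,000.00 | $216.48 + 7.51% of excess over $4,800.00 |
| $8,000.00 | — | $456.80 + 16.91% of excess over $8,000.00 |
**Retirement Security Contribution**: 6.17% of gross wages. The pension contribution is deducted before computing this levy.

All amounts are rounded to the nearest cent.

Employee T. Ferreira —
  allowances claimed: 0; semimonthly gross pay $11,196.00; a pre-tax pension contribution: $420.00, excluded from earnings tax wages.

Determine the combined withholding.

Earnings Tax: taxable = $11,196.00 − $420.00 = $10,776.00
  $456.80 + 16.91% × ($10,776.00 − $8,000.00) = $456.80 + 16.91% × $2,776.00 = $926.22
Retirement Security Contribution: 6.17% × $10,776.00 = $664.88
Total: $926.22 + $664.88 = $1,591.10

$1,591.10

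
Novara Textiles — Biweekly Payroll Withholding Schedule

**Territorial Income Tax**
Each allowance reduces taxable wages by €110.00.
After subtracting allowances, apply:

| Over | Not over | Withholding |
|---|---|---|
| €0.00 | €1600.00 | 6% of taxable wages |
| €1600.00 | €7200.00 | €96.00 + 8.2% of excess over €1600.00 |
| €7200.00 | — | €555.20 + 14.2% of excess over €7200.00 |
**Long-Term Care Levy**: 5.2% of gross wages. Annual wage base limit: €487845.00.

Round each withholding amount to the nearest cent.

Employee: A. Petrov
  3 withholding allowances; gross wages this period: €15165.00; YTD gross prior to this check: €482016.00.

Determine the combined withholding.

€1942.48

Territorial Income Tax: taxable = €15165.00 − 3×€110.00 = €14835.00
  €555.20 + 14.2% × (€14835.00 − €7200.00) = €555.20 + 14.2% × €7635.00 = €1639.37
Long-Term Care Levy: cap €487845.00 − YTD €482016.00 = €5829.00 subject; 5.2% × €5829.00 = €303.11
Total: €1639.37 + €303.11 = €1942.48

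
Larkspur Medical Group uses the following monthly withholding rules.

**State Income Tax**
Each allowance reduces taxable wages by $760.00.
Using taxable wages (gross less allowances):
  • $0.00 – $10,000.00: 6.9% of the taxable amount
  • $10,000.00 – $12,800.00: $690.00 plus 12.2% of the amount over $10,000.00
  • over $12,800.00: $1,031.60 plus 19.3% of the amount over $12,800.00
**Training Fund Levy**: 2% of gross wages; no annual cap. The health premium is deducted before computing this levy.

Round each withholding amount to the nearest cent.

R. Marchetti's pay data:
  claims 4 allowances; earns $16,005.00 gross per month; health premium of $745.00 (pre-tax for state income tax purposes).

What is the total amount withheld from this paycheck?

$1,266.04

State Income Tax: taxable = $16,005.00 − $745.00 − 4×$760.00 = $12,220.00
  $690.00 + 12.2% × ($12,220.00 − $10,000.00) = $690.00 + 12.2% × $2,220.00 = $960.84
Training Fund Levy: 2% × $15,260.00 = $305.20
Total: $960.84 + $305.20 = $1,266.04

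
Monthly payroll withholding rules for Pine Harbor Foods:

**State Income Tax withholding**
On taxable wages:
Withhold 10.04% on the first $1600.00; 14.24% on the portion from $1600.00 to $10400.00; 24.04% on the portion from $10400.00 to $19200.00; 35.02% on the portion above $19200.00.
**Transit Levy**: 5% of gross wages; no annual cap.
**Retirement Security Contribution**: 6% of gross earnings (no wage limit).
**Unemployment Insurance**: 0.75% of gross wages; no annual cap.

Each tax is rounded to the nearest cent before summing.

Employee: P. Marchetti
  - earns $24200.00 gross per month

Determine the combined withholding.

$8123.78

State Income Tax: taxable = $24200.00
  $3529.28 + 35.02% × ($24200.00 − $19200.00) = $3529.28 + 35.02% × $5000.00 = $5280.28
Transit Levy: 5% × $24200.00 = $1210.00
Retirement Security Contribution: 6% × $24200.00 = $1452.00
Unemployment Insurance: 0.75% × $24200.00 = $181.50
Total: $5280.28 + $1210.00 + $1452.00 + $181.50 = $8123.78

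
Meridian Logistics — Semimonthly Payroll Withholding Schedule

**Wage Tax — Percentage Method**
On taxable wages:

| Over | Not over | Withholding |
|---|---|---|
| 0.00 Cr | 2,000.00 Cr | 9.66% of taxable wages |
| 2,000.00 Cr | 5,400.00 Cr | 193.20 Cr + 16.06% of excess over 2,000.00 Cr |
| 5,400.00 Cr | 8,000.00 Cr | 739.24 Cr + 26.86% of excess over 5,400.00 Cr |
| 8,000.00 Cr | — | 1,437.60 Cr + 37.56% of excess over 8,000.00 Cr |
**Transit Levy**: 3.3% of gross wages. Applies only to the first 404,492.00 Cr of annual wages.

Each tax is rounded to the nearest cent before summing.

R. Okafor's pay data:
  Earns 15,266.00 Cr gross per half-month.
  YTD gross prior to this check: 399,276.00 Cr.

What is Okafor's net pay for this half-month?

10,927.16 Cr

Wage Tax: taxable = 15,266.00 Cr
  1,437.60 Cr + 37.56% × (15,266.00 Cr − 8,000.00 Cr) = 1,437.60 Cr + 37.56% × 7,266.00 Cr = 4,166.71 Cr
Transit Levy: cap 404,492.00 Cr − YTD 399,276.00 Cr = 5,216.00 Cr subject; 3.3% × 5,216.00 Cr = 172.13 Cr
Total withheld: 4,166.71 Cr + 172.13 Cr = 4,338.84 Cr
Net pay: 15,266.00 Cr − 4,338.84 Cr = 10,927.16 Cr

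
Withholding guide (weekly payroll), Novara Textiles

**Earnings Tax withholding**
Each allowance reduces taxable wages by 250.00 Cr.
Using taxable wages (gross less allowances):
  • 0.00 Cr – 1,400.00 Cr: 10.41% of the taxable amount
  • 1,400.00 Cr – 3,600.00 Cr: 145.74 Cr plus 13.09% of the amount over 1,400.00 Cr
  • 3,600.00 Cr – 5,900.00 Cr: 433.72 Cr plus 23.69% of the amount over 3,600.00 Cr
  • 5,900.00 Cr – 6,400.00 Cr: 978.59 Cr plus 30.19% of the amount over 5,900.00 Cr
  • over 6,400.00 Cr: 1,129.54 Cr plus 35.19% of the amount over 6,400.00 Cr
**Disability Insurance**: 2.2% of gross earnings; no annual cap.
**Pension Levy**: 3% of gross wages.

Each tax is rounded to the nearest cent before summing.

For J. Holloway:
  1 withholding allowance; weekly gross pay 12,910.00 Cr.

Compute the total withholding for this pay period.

4,003.75 Cr

Earnings Tax: taxable = 12,910.00 Cr − 1×250.00 Cr = 12,660.00 Cr
  1,129.54 Cr + 35.19% × (12,660.00 Cr − 6,400.00 Cr) = 1,129.54 Cr + 35.19% × 6,260.00 Cr = 3,332.43 Cr
Disability Insurance: 2.2% × 12,910.00 Cr = 284.02 Cr
Pension Levy: 3% × 12,910.00 Cr = 387.30 Cr
Total: 3,332.43 Cr + 284.02 Cr + 387.30 Cr = 4,003.75 Cr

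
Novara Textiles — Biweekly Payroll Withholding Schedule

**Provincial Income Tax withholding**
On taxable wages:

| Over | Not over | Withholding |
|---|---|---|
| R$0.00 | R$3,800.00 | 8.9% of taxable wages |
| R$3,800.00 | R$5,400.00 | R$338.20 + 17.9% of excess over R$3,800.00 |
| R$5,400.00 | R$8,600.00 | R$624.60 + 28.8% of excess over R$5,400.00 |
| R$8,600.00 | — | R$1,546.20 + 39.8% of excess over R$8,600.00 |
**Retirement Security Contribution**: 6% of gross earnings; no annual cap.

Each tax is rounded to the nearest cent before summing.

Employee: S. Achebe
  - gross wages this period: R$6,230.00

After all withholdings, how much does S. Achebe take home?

R$4,992.56

Provincial Income Tax: taxable = R$6,230.00
  R$624.60 + 28.8% × (R$6,230.00 − R$5,400.00) = R$624.60 + 28.8% × R$830.00 = R$863.64
Retirement Security Contribution: 6% × R$6,230.00 = R$373.80
Total withheld: R$863.64 + R$373.80 = R$1,237.44
Net pay: R$6,230.00 − R$1,237.44 = R$4,992.56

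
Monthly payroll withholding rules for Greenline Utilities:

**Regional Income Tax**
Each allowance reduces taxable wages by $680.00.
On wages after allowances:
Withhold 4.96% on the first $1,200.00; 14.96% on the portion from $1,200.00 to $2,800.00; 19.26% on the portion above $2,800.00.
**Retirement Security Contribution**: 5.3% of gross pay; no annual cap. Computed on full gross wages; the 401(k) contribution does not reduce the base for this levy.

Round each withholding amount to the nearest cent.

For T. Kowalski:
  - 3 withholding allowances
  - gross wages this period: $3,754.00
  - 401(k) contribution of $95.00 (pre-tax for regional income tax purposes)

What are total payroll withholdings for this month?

Regional Income Tax: taxable = $3,754.00 − $95.00 − 3×$680.00 = $1,619.00
  $59.52 + 14.96% × ($1,619.00 − $1,200.00) = $59.52 + 14.96% × $419.00 = $122.20
Retirement Security Contribution: 5.3% × $3,754.00 = $198.96
Total: $122.20 + $198.96 = $321.16

$321.16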